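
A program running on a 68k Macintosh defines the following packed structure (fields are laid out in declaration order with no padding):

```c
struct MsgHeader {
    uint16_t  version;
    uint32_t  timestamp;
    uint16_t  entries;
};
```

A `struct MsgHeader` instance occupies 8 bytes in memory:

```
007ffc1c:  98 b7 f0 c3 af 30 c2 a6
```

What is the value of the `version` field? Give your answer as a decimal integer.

39095

`version` is the first field, at byte offset 0, occupying 2 bytes.
Bytes at offsets 0..1: 98 B7.
In big-endian order the high byte comes first in memory.
The bytes are already most-significant first: 0x98B7.
0x98B7 = 39095.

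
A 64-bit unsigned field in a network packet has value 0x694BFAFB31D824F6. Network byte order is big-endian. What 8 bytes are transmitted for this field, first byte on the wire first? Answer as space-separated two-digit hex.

Split into bytes (most-significant first): 69 4B FA FB 31 D8 24 F6.
Big-endian stores the most-significant byte at the lowest address.
So the memory order matches the most-significant-first order: 69 4B FA FB 31 D8 24 F6.

69 4B FA FB 31 D8 24 F6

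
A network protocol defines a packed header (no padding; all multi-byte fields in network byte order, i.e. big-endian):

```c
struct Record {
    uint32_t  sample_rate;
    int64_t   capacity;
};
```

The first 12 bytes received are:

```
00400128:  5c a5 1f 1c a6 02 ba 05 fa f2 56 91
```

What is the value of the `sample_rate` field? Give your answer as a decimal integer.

`sample_rate` is the first field, at byte offset 0, occupying 4 bytes.
Bytes at offsets 0..3: 5C A5 1F 1C.
Big-endian: lowest address holds the most-significant byte.
The bytes are already most-significant first: 0x5CA51F1C.
0x5CA51F1C = 1554325276.

1554325276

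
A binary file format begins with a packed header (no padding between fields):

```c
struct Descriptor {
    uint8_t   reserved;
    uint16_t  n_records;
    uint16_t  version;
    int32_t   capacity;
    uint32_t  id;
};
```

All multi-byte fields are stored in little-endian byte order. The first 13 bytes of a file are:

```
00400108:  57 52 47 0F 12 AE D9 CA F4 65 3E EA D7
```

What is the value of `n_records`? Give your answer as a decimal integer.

`n_records` follows `reserved` (1 byte), so it starts at byte offset 1 and occupies 2 bytes.
Bytes at offsets 1..2: 52 47.
Little-endian: lowest address holds the least-significant byte.
Reassemble most-significant byte first: 47 52 → 0x4752.
0x4752 = 18258.

18258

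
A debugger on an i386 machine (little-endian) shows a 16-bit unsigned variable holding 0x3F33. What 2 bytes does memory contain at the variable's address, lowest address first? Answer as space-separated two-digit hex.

Split into bytes (most-significant first): 3F 33.
Little-endian: lowest address holds the least-significant byte.
So at ascending addresses the bytes are 33 3F.

33 3F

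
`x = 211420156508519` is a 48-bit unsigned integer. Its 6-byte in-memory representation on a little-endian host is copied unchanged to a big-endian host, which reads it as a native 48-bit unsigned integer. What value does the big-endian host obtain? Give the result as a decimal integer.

114045660645824

211420156508519 in 48-bit hexadecimal is 0xC0491753B967.
Stored little-endian, the bytes at ascending addresses are 67 B9 53 17 49 C0.
Read back as big-endian, the last byte is least significant, giving 0x67B9531749C0.
0x67B9531749C0 = 114045660645824.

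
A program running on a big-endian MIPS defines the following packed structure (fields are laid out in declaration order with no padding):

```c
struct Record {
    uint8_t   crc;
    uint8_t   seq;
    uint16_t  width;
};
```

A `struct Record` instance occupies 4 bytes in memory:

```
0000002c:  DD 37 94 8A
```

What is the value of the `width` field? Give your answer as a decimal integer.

`width` follows `crc` (1 B), `seq` (1 B), so it starts at offset 1 + 1 = 2 and occupies 2 bytes.
Bytes at offsets 2..3: 94 8A.
Big-endian: lowest address holds the most-significant byte.
The bytes are already most-significant first: 0x948A.
0x948A = 38026.

38026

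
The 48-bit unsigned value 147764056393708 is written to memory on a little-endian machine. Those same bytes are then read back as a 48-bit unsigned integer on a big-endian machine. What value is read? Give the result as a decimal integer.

147764056393708 in 48-bit hexadecimal is 0x8664001787EC.
Stored little-endian, the bytes at ascending addresses are EC 87 17 00 64 86.
Read back as big-endian, the last byte is least significant, giving 0xEC8717006486.
0xEC8717006486 = 260064950641798.

260064950641798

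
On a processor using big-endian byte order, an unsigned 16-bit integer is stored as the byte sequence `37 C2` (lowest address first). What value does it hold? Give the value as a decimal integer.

14274

Big-endian: lowest address holds the most-significant byte.
The bytes are already most-significant first: 0x37C2.
0x37C2 = 14274.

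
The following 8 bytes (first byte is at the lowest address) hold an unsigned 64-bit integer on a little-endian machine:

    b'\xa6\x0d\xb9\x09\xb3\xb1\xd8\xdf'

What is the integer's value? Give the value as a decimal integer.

16129837447947816358

Little-endian: lowest address holds the least-significant byte.
Reassemble most-significant byte first: DF D8 B1 B3 09 B9 0D A6 → 0xDFD8B1B309B90DA6.
0xDFD8B1B309B90DA6 = 16129837447947816358.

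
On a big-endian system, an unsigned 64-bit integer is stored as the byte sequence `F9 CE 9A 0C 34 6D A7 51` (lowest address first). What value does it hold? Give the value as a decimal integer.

18000494137856337745

Big-endian: lowest address holds the most-significant byte.
The bytes are already most-significant first: 0xF9CE9A0C346DA751.
0xF9CE9A0C346DA751 = 18000494137856337745.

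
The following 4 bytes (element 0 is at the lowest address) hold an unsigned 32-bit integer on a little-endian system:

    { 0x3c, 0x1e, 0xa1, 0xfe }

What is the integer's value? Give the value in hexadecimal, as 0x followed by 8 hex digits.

0xFEA11E3C

Little-endian: lowest address holds the least-significant byte.
Reassemble most-significant byte first: FE A1 1E 3C → 0xFEA11E3C.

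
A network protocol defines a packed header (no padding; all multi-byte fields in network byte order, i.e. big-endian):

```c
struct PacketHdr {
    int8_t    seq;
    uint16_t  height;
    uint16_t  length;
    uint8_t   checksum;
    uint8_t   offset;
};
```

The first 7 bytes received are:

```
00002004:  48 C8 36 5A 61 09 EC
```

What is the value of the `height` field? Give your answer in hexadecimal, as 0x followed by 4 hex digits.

`height` follows `seq` (1 byte), so it starts at byte offset 1 and occupies 2 bytes.
Bytes at offsets 1..2: C8 36.
Big-endian: lowest address holds the most-significant byte.
The bytes are already most-significant first: 0xC836.

0xC836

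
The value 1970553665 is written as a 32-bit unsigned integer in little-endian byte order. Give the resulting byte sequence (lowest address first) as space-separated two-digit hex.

41 43 74 75

1970553665 in hexadecimal, padded to 32 bits, is 0x75744341.
Split into bytes (most-significant first): 75 74 43 41.
Little-endian: lowest address holds the least-significant byte.
So at ascending addresses the bytes are 41 43 74 75.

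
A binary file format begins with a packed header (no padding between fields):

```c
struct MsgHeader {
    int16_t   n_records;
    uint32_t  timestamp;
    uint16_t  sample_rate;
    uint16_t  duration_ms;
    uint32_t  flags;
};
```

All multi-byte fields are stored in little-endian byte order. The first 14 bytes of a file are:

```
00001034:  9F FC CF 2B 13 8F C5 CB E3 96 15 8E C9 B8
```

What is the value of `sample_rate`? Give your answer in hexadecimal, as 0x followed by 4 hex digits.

`sample_rate` follows `n_records` (2 B), `timestamp` (4 B), so it starts at offset 2 + 4 = 6 and occupies 2 bytes.
Bytes at offsets 6..7: C5 CB.
Little-endian: lowest address holds the least-significant byte.
Reassemble most-significant byte first: CB C5 → 0xCBC5.

0xCBC5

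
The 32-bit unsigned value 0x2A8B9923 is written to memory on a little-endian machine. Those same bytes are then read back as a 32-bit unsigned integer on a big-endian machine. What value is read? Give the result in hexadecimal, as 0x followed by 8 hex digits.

Stored little-endian, the bytes at ascending addresses are 23 99 8B 2A.
Read back as big-endian, the last byte is least significant, giving 0x23998B2A.

0x23998B2A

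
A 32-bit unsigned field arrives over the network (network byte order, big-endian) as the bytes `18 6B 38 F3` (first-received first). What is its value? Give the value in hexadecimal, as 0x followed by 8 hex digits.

0x186B38F3

In big-endian order the high byte comes first in memory.
The bytes are already most-significant first: 0x186B38F3.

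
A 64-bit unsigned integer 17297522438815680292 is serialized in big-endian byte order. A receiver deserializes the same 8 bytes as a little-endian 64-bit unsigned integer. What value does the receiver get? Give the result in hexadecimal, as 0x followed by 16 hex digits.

0x2407F50B03250DF0

17297522438815680292 in 64-bit hexadecimal is 0xF00D25030BF50724.
Stored big-endian, the bytes at ascending addresses are F0 0D 25 03 0B F5 07 24.
Read back as little-endian, the first byte is least significant, giving 0x2407F50B03250DF0.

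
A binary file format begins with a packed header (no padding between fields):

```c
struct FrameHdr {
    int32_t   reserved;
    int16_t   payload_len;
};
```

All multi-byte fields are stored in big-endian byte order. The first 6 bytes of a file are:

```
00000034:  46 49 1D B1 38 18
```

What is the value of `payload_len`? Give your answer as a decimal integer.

`payload_len` follows `reserved` (4 bytes), so it starts at byte offset 4 and occupies 2 bytes.
Bytes at offsets 4..5: 38 18.
In big-endian order the high byte comes first in memory.
The bytes are already most-significant first: 0x3818.
0x3818 = 14360.

14360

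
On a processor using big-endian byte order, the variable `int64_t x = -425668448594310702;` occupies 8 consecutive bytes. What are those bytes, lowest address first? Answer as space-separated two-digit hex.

FA 17 B8 CD 21 71 C9 D2

Two's complement of -425668448594310702 in 64 bits: 425668448594310702 = 0x05E84732DE8E362E; invert → 0xFA17B8CD2171C9D1; add 1 → 0xFA17B8CD2171C9D2.
Split into bytes (most-significant first): FA 17 B8 CD 21 71 C9 D2.
In big-endian order the high byte comes first in memory.
So the memory order matches the most-significant-first order: FA 17 B8 CD 21 71 C9 D2.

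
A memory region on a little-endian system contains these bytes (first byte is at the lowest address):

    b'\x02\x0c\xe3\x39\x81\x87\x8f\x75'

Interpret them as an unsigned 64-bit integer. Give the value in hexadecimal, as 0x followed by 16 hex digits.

Little-endian stores the least-significant byte at the lowest address.
Reassemble most-significant byte first: 75 8F 87 81 39 E3 0C 02 → 0x758F878139E30C02.

0x758F878139E30C02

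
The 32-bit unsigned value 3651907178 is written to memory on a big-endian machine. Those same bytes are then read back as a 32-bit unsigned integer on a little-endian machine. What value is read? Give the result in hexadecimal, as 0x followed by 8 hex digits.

3651907178 in 32-bit hexadecimal is 0xD9ABAE6A.
Stored big-endian, the bytes at ascending addresses are D9 AB AE 6A.
Read back as little-endian, the first byte is least significant, giving 0x6AAEABD9.

0x6AAEABD9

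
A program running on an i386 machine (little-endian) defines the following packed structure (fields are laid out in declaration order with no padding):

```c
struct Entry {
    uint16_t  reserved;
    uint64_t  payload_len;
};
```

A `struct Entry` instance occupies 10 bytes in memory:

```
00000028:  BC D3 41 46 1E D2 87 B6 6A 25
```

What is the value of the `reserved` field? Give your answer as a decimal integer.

`reserved` is the first field, at byte offset 0, occupying 2 bytes.
Bytes at offsets 0..1: BC D3.
Little-endian: lowest address holds the least-significant byte.
Reassemble most-significant byte first: D3 BC → 0xD3BC.
0xD3BC = 54204.

54204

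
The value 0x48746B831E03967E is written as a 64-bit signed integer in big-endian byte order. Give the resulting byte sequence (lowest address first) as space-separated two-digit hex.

Split into bytes (most-significant first): 48 74 6B 83 1E 03 96 7E.
Big-endian stores the most-significant byte at the lowest address.
So the memory order matches the most-significant-first order: 48 74 6B 83 1E 03 96 7E.

48 74 6B 83 1E 03 96 7E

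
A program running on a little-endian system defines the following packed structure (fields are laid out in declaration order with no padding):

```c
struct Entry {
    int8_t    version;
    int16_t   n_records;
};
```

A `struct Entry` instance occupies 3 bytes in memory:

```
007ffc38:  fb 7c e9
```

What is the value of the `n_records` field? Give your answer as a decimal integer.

-5764

`n_records` follows `version` (1 byte), so it starts at byte offset 1 and occupies 2 bytes.
Bytes at offsets 1..2: 7C E9.
In little-endian order the low byte comes first in memory.
Reassemble most-significant byte first: E9 7C → 0xE97C.
Top bit is set, so as a signed 16-bit value this is 0xE97C − 2^16 = -5764.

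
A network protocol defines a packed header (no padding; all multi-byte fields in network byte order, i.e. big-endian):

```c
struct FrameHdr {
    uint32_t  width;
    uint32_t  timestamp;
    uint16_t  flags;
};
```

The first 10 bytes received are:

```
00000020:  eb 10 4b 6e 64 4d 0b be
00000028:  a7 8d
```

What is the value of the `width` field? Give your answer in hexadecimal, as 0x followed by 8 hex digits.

`width` is the first field, at byte offset 0, occupying 4 bytes.
Bytes at offsets 0..3: EB 10 4B 6E.
Big-endian stores the most-significant byte at the lowest address.
The bytes are already most-significant first: 0xEB104B6E.

0xEB104B6E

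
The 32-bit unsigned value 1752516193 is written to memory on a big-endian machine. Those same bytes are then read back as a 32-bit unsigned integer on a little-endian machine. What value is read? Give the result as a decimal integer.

1632007528

1752516193 in 32-bit hexadecimal is 0x68754661.
Stored big-endian, the bytes at ascending addresses are 68 75 46 61.
Read back as little-endian, the first byte is least significant, giving 0x61467568.
0x61467568 = 1632007528.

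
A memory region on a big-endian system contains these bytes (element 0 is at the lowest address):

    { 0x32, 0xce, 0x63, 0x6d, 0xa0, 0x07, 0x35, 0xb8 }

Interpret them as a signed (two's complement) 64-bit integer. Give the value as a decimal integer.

In big-endian order the high byte comes first in memory.
The bytes are already most-significant first: 0x32CE636DA00735B8.
0x32CE636DA00735B8 = 3660972869586204088.

3660972869586204088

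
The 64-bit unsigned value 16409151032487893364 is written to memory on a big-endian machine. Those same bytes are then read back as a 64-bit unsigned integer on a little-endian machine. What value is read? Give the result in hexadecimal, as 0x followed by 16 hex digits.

0x74D92CB5EC03B9E3

16409151032487893364 in 64-bit hexadecimal is 0xE3B903ECB52CD974.
Stored big-endian, the bytes at ascending addresses are E3 B9 03 EC B5 2C D9 74.
Read back as little-endian, the first byte is least significant, giving 0x74D92CB5EC03B9E3.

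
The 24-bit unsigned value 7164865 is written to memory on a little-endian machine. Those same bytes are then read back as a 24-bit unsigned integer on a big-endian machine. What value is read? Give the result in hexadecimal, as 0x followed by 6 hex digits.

7164865 in 24-bit hexadecimal is 0x6D53C1.
Stored little-endian, the bytes at ascending addresses are C1 53 6D.
Read back as big-endian, the last byte is least significant, giving 0xC1536D.

0xC1536D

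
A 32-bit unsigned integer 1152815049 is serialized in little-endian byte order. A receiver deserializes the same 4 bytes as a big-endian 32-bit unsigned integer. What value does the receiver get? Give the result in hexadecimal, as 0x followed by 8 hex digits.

1152815049 in 32-bit hexadecimal is 0x44B68FC9.
Stored little-endian, the bytes at ascending addresses are C9 8F B6 44.
Read back as big-endian, the last byte is least significant, giving 0xC98FB644.

0xC98FB644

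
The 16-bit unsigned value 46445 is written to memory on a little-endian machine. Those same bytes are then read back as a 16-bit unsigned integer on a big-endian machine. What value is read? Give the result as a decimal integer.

28085

46445 in 16-bit hexadecimal is 0xB56D.
Stored little-endian, the bytes at ascending addresses are 6D B5.
Read back as big-endian, the last byte is least significant, giving 0x6DB5.
0x6DB5 = 28085.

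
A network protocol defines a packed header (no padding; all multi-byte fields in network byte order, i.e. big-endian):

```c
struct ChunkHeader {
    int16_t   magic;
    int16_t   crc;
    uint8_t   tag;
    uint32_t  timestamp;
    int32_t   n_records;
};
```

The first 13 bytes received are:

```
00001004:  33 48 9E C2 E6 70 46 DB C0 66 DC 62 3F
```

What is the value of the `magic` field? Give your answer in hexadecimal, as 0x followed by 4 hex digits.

`magic` is the first field, at byte offset 0, occupying 2 bytes.
Bytes at offsets 0..1: 33 48.
In big-endian order the high byte comes first in memory.
The bytes are already most-significant first: 0x3348.

0x3348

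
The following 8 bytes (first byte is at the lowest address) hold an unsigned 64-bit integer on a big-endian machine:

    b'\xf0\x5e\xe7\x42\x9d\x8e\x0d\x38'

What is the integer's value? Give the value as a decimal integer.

In big-endian order the high byte comes first in memory.
The bytes are already most-significant first: 0xF05EE7429D8E0D38.
0xF05EE7429D8E0D38 = 17320535490210696504.

17320535490210696504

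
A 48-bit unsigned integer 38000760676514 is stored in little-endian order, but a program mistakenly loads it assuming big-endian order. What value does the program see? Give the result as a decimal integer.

38000760676514 in 48-bit hexadecimal is 0x228FBDD760A2.
Stored little-endian, the bytes at ascending addresses are A2 60 D7 BD 8F 22.
Read back as big-endian, the last byte is least significant, giving 0xA260D7BD8F22.
0xA260D7BD8F22 = 178536820084514.

178536820084514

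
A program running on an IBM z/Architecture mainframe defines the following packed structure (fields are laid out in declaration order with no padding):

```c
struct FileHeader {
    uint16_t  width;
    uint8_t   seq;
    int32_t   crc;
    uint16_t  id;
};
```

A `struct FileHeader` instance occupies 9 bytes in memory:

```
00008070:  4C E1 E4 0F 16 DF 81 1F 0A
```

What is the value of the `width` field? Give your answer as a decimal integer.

19681

`width` is the first field, at byte offset 0, occupying 2 bytes.
Bytes at offsets 0..1: 4C E1.
Big-endian: lowest address holds the most-significant byte.
The bytes are already most-significant first: 0x4CE1.
0x4CE1 = 19681.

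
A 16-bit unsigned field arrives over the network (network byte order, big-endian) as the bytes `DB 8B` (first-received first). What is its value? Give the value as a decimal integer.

Big-endian: lowest address holds the most-significant byte.
The bytes are already most-significant first: 0xDB8B.
0xDB8B = 56203.

56203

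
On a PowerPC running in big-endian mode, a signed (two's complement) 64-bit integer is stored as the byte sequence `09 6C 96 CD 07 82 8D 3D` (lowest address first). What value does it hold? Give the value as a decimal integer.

Big-endian stores the most-significant byte at the lowest address.
The bytes are already most-significant first: 0x096C96CD07828D3D.
0x096C96CD07828D3D = 679083451164560701.

679083451164560701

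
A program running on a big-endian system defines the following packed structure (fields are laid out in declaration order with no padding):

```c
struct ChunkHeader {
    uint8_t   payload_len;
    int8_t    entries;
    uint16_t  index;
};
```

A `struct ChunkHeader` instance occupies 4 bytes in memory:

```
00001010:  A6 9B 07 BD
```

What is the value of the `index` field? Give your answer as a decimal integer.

1981

`index` follows `payload_len` (1 B), `entries` (1 B), so it starts at offset 1 + 1 = 2 and occupies 2 bytes.
Bytes at offsets 2..3: 07 BD.
Big-endian stores the most-significant byte at the lowest address.
The bytes are already most-significant first: 0x07BD.
0x07BD = 1981.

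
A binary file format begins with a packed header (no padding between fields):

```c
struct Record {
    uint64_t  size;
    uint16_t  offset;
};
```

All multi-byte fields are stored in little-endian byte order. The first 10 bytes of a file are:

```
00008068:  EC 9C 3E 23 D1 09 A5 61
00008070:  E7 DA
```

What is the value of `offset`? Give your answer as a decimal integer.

`offset` follows `size` (8 bytes), so it starts at byte offset 8 and occupies 2 bytes.
Bytes at offsets 8..9: E7 DA.
In little-endian order the low byte comes first in memory.
Reassemble most-significant byte first: DA E7 → 0xDAE7.
0xDAE7 = 56039.

56039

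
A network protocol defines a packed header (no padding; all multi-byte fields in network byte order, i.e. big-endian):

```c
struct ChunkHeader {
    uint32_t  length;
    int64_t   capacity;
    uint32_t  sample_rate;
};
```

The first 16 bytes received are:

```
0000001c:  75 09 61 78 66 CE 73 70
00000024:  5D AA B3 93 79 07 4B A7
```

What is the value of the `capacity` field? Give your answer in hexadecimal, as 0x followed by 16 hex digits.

`capacity` follows `length` (4 bytes), so it starts at byte offset 4 and occupies 8 bytes.
Bytes at offsets 4..11: 66 CE 73 70 5D AA B3 93.
Big-endian stores the most-significant byte at the lowest address.
The bytes are already most-significant first: 0x66CE73705DAAB393.

0x66CE73705DAAB393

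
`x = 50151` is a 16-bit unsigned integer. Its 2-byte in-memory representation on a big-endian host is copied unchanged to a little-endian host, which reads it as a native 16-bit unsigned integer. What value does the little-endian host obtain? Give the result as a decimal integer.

50151 in 16-bit hexadecimal is 0xC3E7.
Stored big-endian, the bytes at ascending addresses are C3 E7.
Read back as little-endian, the first byte is least significant, giving 0xE7C3.
0xE7C3 = 59331.

59331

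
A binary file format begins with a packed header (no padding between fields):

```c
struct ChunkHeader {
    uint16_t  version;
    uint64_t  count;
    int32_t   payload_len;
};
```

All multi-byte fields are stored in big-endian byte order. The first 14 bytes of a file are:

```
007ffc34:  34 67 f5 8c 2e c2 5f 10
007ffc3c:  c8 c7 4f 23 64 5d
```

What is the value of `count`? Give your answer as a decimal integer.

`count` follows `version` (2 bytes), so it starts at byte offset 2 and occupies 8 bytes.
Bytes at offsets 2..9: F5 8C 2E C2 5F 10 C8 C7.
Big-endian: lowest address holds the most-significant byte.
The bytes are already most-significant first: 0xF58C2EC25F10C8C7.
0xF58C2EC25F10C8C7 = 17693568448385304775.

17693568448385304775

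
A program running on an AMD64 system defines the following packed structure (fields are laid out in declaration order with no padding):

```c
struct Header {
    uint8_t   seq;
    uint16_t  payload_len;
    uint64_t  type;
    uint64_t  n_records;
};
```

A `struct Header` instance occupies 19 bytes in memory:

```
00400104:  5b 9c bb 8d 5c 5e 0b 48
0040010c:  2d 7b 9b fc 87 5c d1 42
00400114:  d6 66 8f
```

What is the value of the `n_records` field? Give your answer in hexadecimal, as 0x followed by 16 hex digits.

0x8F66D642D15C87FC

`n_records` follows `seq` (1 B), `payload_len` (2 B), `type` (8 B), so it starts at offset 1 + 2 + 8 = 11 and occupies 8 bytes.
Bytes at offsets 11..18: FC 87 5C D1 42 D6 66 8F.
Little-endian stores the least-significant byte at the lowest address.
Reassemble most-significant byte first: 8F 66 D6 42 D1 5C 87 FC → 0x8F66D642D15C87FC.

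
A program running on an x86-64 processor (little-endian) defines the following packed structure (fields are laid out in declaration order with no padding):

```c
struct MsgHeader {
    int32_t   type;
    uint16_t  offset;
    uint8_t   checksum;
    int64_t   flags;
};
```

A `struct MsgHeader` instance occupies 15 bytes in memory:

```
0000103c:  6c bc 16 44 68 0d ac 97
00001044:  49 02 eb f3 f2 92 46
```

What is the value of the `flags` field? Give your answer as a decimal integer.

`flags` follows `type` (4 B), `offset` (2 B), `checksum` (1 B), so it starts at offset 4 + 2 + 1 = 7 and occupies 8 bytes.
Bytes at offsets 7..14: 97 49 02 EB F3 F2 92 46.
In little-endian order the low byte comes first in memory.
Reassemble most-significant byte first: 46 92 F2 F3 EB 02 49 97 → 0x4692F2F3EB024997.
0x4692F2F3EB024997 = 5085394058688481687.

5085394058688481687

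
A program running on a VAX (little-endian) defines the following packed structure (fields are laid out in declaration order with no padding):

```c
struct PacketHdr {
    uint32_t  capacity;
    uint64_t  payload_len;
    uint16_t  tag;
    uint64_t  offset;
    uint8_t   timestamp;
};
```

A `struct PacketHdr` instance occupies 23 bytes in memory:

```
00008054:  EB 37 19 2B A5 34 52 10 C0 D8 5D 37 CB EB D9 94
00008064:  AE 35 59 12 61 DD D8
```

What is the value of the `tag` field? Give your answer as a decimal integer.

`tag` follows `capacity` (4 B), `payload_len` (8 B), so it starts at offset 4 + 8 = 12 and occupies 2 bytes.
Bytes at offsets 12..13: CB EB.
Little-endian stores the least-significant byte at the lowest address.
Reassemble most-significant byte first: EB CB → 0xEBCB.
0xEBCB = 60363.

60363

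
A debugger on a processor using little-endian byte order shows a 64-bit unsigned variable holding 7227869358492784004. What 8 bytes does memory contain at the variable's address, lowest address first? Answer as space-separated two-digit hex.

7227869358492784004 in hexadecimal, padded to 64 bits, is 0x644E8CE2FBE49584.
Split into bytes (most-significant first): 64 4E 8C E2 FB E4 95 84.
In little-endian order the low byte comes first in memory.
So at ascending addresses the bytes are 84 95 E4 FB E2 8C 4E 64.

84 95 E4 FB E2 8C 4E 64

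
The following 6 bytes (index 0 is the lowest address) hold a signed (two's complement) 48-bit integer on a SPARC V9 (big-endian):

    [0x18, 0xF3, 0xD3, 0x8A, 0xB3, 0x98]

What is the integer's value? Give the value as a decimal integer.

Big-endian: lowest address holds the most-significant byte.
The bytes are already most-significant first: 0x18F3D38AB398.
0x18F3D38AB398 = 27435505202072.

27435505202072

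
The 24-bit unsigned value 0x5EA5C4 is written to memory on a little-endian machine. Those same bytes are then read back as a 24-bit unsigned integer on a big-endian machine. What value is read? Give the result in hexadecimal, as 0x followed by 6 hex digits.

0xC4A55E

Stored little-endian, the bytes at ascending addresses are C4 A5 5E.
Read back as big-endian, the last byte is least significant, giving 0xC4A55E.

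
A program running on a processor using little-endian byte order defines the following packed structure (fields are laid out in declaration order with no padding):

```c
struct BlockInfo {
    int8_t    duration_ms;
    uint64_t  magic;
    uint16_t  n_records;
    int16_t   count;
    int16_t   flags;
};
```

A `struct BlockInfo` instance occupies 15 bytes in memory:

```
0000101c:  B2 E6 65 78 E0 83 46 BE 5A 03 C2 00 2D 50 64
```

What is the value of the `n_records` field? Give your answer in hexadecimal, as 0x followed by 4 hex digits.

`n_records` follows `duration_ms` (1 B), `magic` (8 B), so it starts at offset 1 + 8 = 9 and occupies 2 bytes.
Bytes at offsets 9..10: 03 C2.
Little-endian: lowest address holds the least-significant byte.
Reassemble most-significant byte first: C2 03 → 0xC203.

0xC203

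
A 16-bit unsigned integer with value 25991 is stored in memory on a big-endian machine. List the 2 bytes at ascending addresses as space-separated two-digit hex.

65 87

25991 in hexadecimal, padded to 16 bits, is 0x6587.
Split into bytes (most-significant first): 65 87.
In big-endian order the high byte comes first in memory.
So the memory order matches the most-significant-first order: 65 87.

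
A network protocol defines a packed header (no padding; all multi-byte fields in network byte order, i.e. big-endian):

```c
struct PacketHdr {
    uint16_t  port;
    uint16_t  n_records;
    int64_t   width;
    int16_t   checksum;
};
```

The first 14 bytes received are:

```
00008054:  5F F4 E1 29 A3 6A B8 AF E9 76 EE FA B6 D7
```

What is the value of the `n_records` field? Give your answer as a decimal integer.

`n_records` follows `port` (2 bytes), so it starts at byte offset 2 and occupies 2 bytes.
Bytes at offsets 2..3: E1 29.
In big-endian order the high byte comes first in memory.
The bytes are already most-significant first: 0xE129.
0xE129 = 57641.

57641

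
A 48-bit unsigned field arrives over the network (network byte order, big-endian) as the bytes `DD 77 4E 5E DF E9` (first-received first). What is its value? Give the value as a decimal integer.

243504485687273

Big-endian: lowest address holds the most-significant byte.
The bytes are already most-significant first: 0xDD774E5EDFE9.
0xDD774E5EDFE9 = 243504485687273.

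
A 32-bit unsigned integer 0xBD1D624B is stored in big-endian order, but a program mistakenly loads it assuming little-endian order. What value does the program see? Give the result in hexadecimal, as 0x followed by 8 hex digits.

Stored big-endian, the bytes at ascending addresses are BD 1D 62 4B.
Read back as little-endian, the first byte is least significant, giving 0x4B621DBD.

0x4B621DBD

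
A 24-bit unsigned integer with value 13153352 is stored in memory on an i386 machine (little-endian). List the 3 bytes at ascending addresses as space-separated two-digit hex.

13153352 in hexadecimal, padded to 24 bits, is 0xC8B448.
Split into bytes (most-significant first): C8 B4 48.
Little-endian stores the least-significant byte at the lowest address.
So at ascending addresses the bytes are 48 B4 C8.

48 B4 C8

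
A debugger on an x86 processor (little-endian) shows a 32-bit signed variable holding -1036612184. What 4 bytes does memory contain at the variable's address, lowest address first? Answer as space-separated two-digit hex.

A8 8D 36 C2

Two's complement of -1036612184 in 32 bits: 1036612184 = 0x3DC97258; invert → 0xC2368DA7; add 1 → 0xC2368DA8.
Split into bytes (most-significant first): C2 36 8D A8.
In little-endian order the low byte comes first in memory.
So at ascending addresses the bytes are A8 8D 36 C2.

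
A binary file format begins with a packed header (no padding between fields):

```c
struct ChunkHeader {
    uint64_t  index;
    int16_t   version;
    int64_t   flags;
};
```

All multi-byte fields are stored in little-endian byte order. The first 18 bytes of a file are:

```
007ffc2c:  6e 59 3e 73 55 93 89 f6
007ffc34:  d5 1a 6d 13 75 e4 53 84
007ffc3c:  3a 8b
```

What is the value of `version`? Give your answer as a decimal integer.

6869

`version` follows `index` (8 bytes), so it starts at byte offset 8 and occupies 2 bytes.
Bytes at offsets 8..9: D5 1A.
Little-endian stores the least-significant byte at the lowest address.
Reassemble most-significant byte first: 1A D5 → 0x1AD5.
0x1AD5 = 6869.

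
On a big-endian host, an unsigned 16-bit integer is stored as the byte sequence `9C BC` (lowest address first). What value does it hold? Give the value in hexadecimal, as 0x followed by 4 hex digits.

0x9CBC

In big-endian order the high byte comes first in memory.
The bytes are already most-significant first: 0x9CBC.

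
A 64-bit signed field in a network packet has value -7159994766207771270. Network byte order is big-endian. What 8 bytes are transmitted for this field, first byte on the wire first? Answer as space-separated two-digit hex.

9C A2 96 B2 06 87 9D 7A

Two's complement of -7159994766207771270 in 64 bits: 7159994766207771270 = 0x635D694DF9786286; invert → 0x9CA296B206879D79; add 1 → 0x9CA296B206879D7A.
Split into bytes (most-significant first): 9C A2 96 B2 06 87 9D 7A.
Big-endian: lowest address holds the most-significant byte.
So the memory order matches the most-significant-first order: 9C A2 96 B2 06 87 9D 7A.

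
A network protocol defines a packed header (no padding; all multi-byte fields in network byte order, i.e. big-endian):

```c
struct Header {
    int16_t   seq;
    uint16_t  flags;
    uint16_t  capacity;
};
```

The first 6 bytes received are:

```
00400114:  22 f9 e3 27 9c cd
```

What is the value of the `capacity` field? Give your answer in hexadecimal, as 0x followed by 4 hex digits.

`capacity` follows `seq` (2 B), `flags` (2 B), so it starts at offset 2 + 2 = 4 and occupies 2 bytes.
Bytes at offsets 4..5: 9C CD.
Big-endian stores the most-significant byte at the lowest address.
The bytes are already most-significant first: 0x9CCD.

0x9CCD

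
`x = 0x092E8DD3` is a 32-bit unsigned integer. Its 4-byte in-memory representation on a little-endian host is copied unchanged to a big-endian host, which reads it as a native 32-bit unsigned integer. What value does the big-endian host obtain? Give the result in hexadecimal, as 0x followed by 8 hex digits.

0xD38D2E09

Stored little-endian, the bytes at ascending addresses are D3 8D 2E 09.
Read back as big-endian, the last byte is least significant, giving 0xD38D2E09.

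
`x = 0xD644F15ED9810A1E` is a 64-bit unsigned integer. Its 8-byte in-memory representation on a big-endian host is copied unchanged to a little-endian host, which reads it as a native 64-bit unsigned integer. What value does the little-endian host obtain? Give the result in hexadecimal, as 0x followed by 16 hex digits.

0x1E0A81D95EF144D6

Stored big-endian, the bytes at ascending addresses are D6 44 F1 5E D9 81 0A 1E.
Read back as little-endian, the first byte is least significant, giving 0x1E0A81D95EF144D6.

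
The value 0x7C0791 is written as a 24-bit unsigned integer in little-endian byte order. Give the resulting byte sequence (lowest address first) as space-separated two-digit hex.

Split into bytes (most-significant first): 7C 07 91.
Little-endian: lowest address holds the least-significant byte.
So at ascending addresses the bytes are 91 07 7C.

91 07 7C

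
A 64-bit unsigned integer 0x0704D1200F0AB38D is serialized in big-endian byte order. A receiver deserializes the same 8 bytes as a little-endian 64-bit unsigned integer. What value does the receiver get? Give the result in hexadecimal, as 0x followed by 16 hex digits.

Stored big-endian, the bytes at ascending addresses are 07 04 D1 20 0F 0A B3 8D.
Read back as little-endian, the first byte is least significant, giving 0x8DB30A0F20D10407.

0x8DB30A0F20D10407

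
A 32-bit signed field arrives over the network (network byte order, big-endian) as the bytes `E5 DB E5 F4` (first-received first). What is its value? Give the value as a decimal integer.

In big-endian order the high byte comes first in memory.
The bytes are already most-significant first: 0xE5DBE5F4.
Top bit is set, so as a signed 32-bit value this is 0xE5DBE5F4 − 2^32 = -438573580.

-438573580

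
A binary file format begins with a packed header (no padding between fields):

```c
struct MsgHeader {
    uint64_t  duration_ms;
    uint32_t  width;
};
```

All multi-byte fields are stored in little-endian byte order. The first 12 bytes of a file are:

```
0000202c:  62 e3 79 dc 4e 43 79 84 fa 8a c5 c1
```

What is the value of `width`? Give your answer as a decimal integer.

`width` follows `duration_ms` (8 bytes), so it starts at byte offset 8 and occupies 4 bytes.
Bytes at offsets 8..11: FA 8A C5 C1.
In little-endian order the low byte comes first in memory.
Reassemble most-significant byte first: C1 C5 8A FA → 0xC1C58AFA.
0xC1C58AFA = 3250948858.

3250948858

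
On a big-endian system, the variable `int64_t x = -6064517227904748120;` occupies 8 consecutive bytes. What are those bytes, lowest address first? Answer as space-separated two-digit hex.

Two's complement of -6064517227904748120 in 64 bits: 6064517227904748120 = 0x54297E499F7FCA58; invert → 0xABD681B6608035A7; add 1 → 0xABD681B6608035A8.
Split into bytes (most-significant first): AB D6 81 B6 60 80 35 A8.
In big-endian order the high byte comes first in memory.
So the memory order matches the most-significant-first order: AB D6 81 B6 60 80 35 A8.

AB D6 81 B6 60 80 35 A8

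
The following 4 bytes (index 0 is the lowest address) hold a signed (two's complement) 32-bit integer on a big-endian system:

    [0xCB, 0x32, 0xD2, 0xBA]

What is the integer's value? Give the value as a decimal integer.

-885861702

Big-endian stores the most-significant byte at the lowest address.
The bytes are already most-significant first: 0xCB32D2BA.
Top bit is set, so as a signed 32-bit value this is 0xCB32D2BA − 2^32 = -885861702.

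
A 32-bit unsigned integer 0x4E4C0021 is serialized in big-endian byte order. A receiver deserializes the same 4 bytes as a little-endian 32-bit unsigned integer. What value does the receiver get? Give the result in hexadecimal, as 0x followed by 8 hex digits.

Stored big-endian, the bytes at ascending addresses are 4E 4C 00 21.
Read back as little-endian, the first byte is least significant, giving 0x21004C4E.

0x21004C4E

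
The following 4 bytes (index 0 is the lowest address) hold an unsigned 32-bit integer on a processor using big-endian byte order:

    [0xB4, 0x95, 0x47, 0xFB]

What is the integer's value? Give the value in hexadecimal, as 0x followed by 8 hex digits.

In big-endian order the high byte comes first in memory.
The bytes are already most-significant first: 0xB49547FB.

0xB49547FB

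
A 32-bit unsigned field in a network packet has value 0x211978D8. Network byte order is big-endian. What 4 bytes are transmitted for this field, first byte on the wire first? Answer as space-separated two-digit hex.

21 19 78 D8

Split into bytes (most-significant first): 21 19 78 D8.
In big-endian order the high byte comes first in memory.
So the memory order matches the most-significant-first order: 21 19 78 D8.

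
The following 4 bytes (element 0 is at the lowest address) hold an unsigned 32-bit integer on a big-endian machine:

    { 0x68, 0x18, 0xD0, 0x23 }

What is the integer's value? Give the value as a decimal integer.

1746456611

In big-endian order the high byte comes first in memory.
The bytes are already most-significant first: 0x6818D023.
0x6818D023 = 1746456611.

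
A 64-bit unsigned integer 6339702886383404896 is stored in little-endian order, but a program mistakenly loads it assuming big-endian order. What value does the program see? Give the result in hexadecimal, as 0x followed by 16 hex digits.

0x60C7669C2F26FB57

6339702886383404896 in 64-bit hexadecimal is 0x57FB262F9C66C760.
Stored little-endian, the bytes at ascending addresses are 60 C7 66 9C 2F 26 FB 57.
Read back as big-endian, the last byte is least significant, giving 0x60C7669C2F26FB57.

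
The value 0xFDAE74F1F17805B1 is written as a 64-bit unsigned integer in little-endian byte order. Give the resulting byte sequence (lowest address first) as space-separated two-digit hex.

Split into bytes (most-significant first): FD AE 74 F1 F1 78 05 B1.
Little-endian stores the least-significant byte at the lowest address.
So at ascending addresses the bytes are B1 05 78 F1 F1 74 AE FD.

B1 05 78 F1 F1 74 AE FD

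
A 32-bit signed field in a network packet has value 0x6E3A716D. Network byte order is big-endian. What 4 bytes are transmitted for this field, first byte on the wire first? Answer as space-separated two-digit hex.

Split into bytes (most-significant first): 6E 3A 71 6D.
Big-endian: lowest address holds the most-significant byte.
So the memory order matches the most-significant-first order: 6E 3A 71 6D.

6E 3A 71 6D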